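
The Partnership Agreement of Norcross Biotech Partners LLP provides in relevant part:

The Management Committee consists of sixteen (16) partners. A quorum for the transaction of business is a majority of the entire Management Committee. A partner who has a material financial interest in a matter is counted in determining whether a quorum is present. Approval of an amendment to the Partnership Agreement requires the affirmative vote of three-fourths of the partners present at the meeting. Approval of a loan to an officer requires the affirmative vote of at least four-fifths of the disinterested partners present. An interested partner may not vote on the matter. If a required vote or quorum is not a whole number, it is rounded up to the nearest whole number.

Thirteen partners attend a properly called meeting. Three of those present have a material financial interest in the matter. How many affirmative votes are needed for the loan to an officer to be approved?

8

The loan to an officer requires four-fifths of the disinterested partners present (13 − 3 = 10).
4/5 of 10 = 8.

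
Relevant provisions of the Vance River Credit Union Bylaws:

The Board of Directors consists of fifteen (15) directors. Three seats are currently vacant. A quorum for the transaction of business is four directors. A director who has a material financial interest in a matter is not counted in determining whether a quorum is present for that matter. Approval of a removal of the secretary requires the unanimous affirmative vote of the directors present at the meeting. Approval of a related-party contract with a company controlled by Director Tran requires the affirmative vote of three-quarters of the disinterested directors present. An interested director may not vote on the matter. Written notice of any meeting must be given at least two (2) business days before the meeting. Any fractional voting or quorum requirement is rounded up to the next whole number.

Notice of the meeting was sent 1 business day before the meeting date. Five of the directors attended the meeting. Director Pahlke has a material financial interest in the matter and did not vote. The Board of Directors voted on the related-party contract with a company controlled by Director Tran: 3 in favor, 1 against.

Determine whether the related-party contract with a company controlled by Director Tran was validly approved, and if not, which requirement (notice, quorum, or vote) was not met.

Notice: 1 business day given; 2 required (1 < 2). Not satisfied.
Quorum: 5 present, but the 1 interested director does not count, leaving 4. Quorum is 4. Satisfied.
Vote: the related-party contract with a company controlled by Director Tran requires three-fourths of the disinterested directors present (5 − 1 = 4). 3/4 of 4 = 3, so 3 affirmative votes are needed; 3 voted in favor. Satisfied.

Invalid — notice requirement not satisfied.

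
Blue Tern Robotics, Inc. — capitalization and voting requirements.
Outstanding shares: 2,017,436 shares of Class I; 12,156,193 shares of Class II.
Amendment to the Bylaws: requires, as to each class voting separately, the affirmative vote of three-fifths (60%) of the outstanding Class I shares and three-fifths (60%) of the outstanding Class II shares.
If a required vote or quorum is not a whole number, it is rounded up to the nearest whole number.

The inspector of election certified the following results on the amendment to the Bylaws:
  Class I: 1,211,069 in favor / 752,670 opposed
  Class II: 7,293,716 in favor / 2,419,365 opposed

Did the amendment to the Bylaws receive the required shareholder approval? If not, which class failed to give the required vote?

Class I: 3/5 of 2017436 = 1210461.60, rounded up to 1210462; 1,210,462 required, 1,211,069 in favor — approved.
Class II: 3/5 of 12156193 = 7293715.80, rounded up to 7293716; 7,293,716 required, 7,293,716 in favor — approved.

Approved — every class gave the required vote.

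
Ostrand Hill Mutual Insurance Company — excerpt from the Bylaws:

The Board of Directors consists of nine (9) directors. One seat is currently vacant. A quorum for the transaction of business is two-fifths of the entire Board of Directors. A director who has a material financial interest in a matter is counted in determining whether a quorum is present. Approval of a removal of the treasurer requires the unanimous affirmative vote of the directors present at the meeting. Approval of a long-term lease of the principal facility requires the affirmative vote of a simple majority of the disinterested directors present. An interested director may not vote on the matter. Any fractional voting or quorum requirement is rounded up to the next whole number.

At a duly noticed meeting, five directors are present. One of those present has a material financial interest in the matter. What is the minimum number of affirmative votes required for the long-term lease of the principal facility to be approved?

The long-term lease of the principal facility requires a majority of the disinterested directors present (5 − 1 = 4).
A majority of 4 is 3.

3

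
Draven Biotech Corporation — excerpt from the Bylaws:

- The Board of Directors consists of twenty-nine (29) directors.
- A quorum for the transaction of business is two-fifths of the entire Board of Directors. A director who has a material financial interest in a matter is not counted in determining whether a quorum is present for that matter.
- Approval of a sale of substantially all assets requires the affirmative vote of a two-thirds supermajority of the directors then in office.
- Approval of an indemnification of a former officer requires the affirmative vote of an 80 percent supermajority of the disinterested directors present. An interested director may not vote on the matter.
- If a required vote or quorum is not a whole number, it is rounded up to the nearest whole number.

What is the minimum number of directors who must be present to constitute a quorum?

12

2/5 of 29 = 11.60, rounded up to 12.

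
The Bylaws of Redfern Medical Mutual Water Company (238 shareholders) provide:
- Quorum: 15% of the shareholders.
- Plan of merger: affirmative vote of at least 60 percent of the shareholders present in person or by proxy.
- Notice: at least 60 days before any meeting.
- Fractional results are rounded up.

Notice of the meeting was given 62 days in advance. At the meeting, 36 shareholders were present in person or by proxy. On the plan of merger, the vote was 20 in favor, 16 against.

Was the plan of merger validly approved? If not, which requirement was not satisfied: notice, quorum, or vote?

Notice: 62 days given; 60 required. Satisfied.
Quorum: 15% of 238 = 35.70, rounded up to 36; 36 present. Satisfied.
Vote: requires three-fifths of those present (36); 3/5 of 36 = 21.60, rounded up to 22, so 22 needed; 20 in favor. Not satisfied.

Invalid — vote requirement not satisfied.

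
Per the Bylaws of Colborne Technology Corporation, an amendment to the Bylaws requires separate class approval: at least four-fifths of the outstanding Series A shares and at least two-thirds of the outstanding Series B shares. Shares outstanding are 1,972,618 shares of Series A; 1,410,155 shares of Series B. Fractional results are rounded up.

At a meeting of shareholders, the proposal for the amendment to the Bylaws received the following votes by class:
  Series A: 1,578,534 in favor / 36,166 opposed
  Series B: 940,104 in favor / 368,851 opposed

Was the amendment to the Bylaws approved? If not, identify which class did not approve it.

Approved — every class gave the required vote.

Series A: 4/5 of 1972618 = 1578094.40, rounded up to 1578095; 1,578,095 required, 1,578,534 in favor — approved.
Series B: 2/3 of 1410155 = 940103.33, rounded up to 940104; 940,104 required, 940,104 in favor — approved.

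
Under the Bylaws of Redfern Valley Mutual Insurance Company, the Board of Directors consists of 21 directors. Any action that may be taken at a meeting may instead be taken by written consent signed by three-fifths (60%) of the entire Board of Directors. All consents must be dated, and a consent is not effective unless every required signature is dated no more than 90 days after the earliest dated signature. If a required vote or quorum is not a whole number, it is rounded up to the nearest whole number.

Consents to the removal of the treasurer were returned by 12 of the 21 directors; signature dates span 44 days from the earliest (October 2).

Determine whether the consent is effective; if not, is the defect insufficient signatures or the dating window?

Not effective — insufficient signatures.

Signatures required: three-fifths (60%) of 21 — 3/5 of 21 = 12.60, rounded up to 13, so 13 needed; 12 signed. Insufficient.
Dating window: the latest signature is 44 days after the earliest; the limit is 90 days. Within the window.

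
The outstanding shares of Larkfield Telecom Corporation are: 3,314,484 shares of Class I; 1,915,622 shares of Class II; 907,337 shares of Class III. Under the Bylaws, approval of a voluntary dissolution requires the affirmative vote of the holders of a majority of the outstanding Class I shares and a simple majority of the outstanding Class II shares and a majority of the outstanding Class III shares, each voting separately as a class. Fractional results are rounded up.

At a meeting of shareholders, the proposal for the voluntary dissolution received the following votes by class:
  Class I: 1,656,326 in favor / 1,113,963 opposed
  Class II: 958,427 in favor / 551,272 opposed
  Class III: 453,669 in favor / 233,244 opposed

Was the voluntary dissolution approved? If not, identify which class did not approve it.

Class I: a majority of 3314484 is 1657243; 1,657,243 required, 1,656,326 in favor — not approved.
Class II: a majority of 1915622 is 957812; 957,812 required, 958,427 in favor — approved.
Class III: a majority of 907337 is 453669; 453,669 required, 453,669 in favor — approved.

Not approved — the Class I shares did not give the required vote.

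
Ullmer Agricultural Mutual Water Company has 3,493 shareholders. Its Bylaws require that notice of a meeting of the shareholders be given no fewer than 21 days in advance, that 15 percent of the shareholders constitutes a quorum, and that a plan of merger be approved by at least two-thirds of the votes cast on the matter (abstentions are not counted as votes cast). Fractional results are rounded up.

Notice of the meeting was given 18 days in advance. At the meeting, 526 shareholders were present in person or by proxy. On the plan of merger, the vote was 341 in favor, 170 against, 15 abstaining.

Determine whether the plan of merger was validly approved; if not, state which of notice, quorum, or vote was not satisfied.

Invalid — notice requirement not satisfied.

Notice: 18 days given; 21 required. Not satisfied.
Quorum: 15% of 3,493 = 523.95, rounded up to 524; 526 present. Satisfied.
Vote: requires two-thirds of the votes cast (526 − 15 abstaining = 511); 2/3 of 511 = 340.67, rounded up to 341, so 341 needed; 341 in favor. Satisfied.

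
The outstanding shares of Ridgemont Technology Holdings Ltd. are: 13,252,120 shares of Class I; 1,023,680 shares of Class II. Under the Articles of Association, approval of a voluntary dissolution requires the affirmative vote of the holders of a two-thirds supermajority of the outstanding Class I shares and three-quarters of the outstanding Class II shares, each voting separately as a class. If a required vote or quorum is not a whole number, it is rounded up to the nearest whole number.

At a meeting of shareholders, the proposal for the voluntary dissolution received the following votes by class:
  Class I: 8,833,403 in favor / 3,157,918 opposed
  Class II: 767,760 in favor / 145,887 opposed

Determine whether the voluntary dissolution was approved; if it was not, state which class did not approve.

Not approved — the Class I shares did not give the required vote.

Class I: 2/3 of 13252120 = 8834746.67, rounded up to 8834747; 8,834,747 required, 8,833,403 in favor — not approved.
Class II: 3/4 of 1023680 = 767760; 767,760 required, 767,760 in favor — approved.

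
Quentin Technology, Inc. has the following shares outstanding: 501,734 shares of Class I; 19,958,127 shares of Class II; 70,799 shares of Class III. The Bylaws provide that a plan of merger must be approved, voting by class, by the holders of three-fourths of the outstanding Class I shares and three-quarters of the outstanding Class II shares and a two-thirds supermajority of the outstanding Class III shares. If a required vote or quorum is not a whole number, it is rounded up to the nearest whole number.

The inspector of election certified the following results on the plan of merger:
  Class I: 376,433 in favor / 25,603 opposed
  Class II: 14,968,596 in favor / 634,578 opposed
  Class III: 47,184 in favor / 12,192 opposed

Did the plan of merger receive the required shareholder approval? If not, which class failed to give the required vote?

Class I: 3/4 of 501734 = 376300.50, rounded up to 376301; 376,301 required, 376,433 in favor — approved.
Class II: 3/4 of 19958127 = 14968595.25, rounded up to 14968596; 14,968,596 required, 14,968,596 in favor — approved.
Class III: 2/3 of 70799 = 47199.33, rounded up to 47200; 47,200 required, 47,184 in favor — not approved.

Not approved — the Class III shares did not give the required vote.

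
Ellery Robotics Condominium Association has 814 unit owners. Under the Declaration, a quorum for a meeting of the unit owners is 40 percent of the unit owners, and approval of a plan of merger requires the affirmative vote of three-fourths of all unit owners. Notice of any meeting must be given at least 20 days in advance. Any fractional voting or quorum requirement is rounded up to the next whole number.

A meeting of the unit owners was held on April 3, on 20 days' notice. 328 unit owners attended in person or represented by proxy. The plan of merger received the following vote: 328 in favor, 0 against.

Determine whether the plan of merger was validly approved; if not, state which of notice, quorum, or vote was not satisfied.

Invalid — vote requirement not satisfied.

Notice: 20 days given; 20 required. Satisfied.
Quorum: 40% of 814 = 325.60, rounded up to 326; 328 present. Satisfied.
Vote: requires three-fourths of all unit owners (814); 3/4 of 814 = 610.50, rounded up to 611, so 611 needed; 328 in favor. Not satisfied.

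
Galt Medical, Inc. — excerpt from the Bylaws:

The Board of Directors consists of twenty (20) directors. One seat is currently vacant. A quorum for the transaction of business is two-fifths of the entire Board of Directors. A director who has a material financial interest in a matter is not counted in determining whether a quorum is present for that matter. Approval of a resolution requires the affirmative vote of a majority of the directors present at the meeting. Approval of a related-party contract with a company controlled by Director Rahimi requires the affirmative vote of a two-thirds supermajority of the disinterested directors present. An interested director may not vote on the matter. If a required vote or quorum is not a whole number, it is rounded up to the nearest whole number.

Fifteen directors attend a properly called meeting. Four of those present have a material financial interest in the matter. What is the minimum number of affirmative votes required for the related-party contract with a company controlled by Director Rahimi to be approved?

8

The related-party contract with a company controlled by Director Rahimi requires two-thirds of the disinterested directors present (15 − 4 = 11).
2/3 of 11 = 7.33, rounded up to 8.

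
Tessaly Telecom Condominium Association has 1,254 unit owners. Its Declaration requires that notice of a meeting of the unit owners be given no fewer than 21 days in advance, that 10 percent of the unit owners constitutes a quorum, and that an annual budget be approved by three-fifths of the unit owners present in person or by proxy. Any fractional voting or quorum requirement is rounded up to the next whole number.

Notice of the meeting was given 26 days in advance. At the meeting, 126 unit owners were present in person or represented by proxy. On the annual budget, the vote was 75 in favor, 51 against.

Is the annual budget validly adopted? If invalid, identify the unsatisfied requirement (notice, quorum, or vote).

Invalid — vote requirement not satisfied.

Notice: 26 days given; 21 required. Satisfied.
Quorum: 10% of 1,254 = 125.40, rounded up to 126; 126 present. Satisfied.
Vote: requires three-fifths of those present (126); 3/5 of 126 = 75.60, rounded up to 76, so 76 needed; 75 in favor. Not satisfied.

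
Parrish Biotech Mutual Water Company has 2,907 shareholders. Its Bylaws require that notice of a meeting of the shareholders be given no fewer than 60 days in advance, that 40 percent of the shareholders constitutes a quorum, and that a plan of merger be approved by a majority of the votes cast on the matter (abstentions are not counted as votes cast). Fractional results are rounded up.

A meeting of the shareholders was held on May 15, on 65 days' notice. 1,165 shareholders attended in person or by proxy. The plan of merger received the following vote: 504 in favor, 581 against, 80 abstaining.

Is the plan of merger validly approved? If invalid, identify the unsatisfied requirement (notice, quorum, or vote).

Notice: 65 days given; 60 required. Satisfied.
Quorum: 40% of 2,907 = 1,162.80, rounded up to 1,163; 1,165 present. Satisfied.
Vote: requires a majority of the votes cast (1,165 − 80 abstaining = 1,085); a majority of 1085 is 543, so 543 needed; 504 in favor. Not satisfied.

Invalid — vote requirement not satisfied.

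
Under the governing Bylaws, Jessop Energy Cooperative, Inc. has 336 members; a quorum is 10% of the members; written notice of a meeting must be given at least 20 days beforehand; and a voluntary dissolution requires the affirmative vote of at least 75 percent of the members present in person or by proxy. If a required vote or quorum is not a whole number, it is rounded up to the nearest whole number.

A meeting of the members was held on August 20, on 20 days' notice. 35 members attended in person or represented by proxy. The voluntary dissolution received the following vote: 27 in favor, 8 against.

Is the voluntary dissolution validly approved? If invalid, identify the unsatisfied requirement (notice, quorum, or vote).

Valid — all requirements satisfied.

Notice: 20 days given; 20 required. Satisfied.
Quorum: 10% of 336 = 33.60, rounded up to 34; 35 present. Satisfied.
Vote: requires three-fourths of those present (35); 3/4 of 35 = 26.25, rounded up to 27, so 27 needed; 27 in favor. Satisfied.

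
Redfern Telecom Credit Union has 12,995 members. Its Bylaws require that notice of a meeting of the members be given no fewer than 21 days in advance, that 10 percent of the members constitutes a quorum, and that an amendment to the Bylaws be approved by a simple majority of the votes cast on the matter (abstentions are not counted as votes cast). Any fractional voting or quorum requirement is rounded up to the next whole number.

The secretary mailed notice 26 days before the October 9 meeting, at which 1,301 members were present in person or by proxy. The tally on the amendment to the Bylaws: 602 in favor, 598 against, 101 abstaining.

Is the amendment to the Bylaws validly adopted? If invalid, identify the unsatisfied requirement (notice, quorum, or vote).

Notice: 26 days given; 21 required. Satisfied.
Quorum: 10% of 12,995 = 1,299.50, rounded up to 1,300; 1,301 present. Satisfied.
Vote: requires a majority of the votes cast (1,301 − 101 abstaining = 1,200); a majority of 1200 is 601, so 601 needed; 602 in favor. Satisfied.

Valid — all requirements satisfied.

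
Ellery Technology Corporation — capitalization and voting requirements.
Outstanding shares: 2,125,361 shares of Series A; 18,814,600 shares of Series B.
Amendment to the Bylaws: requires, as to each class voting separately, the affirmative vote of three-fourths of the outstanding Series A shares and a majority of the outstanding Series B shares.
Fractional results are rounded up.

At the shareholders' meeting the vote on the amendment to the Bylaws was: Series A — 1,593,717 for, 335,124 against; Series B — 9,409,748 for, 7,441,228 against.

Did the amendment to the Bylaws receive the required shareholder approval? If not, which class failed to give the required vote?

Series A: 3/4 of 2125361 = 1594020.75, rounded up to 1594021; 1,594,021 required, 1,593,717 in favor — not approved.
Series B: a majority of 18814600 is 9407301; 9,407,301 required, 9,409,748 in favor — approved.

Not approved — the Series A shares did not give the required vote.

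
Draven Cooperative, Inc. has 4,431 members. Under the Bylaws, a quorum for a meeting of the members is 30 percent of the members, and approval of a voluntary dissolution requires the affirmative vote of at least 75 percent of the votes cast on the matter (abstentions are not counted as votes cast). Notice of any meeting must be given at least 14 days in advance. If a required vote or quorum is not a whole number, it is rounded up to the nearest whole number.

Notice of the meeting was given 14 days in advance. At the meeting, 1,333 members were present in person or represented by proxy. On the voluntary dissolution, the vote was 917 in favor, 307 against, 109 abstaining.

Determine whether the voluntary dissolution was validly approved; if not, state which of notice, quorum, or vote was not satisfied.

Notice: 14 days given; 14 required. Satisfied.
Quorum: 30% of 4,431 = 1,329.30, rounded up to 1,330; 1,333 present. Satisfied.
Vote: requires three-fourths of the votes cast (1,333 − 109 abstaining = 1,224); 3/4 of 1224 = 918, so 918 needed; 917 in favor. Not satisfied.

Invalid — vote requirement not satisfied.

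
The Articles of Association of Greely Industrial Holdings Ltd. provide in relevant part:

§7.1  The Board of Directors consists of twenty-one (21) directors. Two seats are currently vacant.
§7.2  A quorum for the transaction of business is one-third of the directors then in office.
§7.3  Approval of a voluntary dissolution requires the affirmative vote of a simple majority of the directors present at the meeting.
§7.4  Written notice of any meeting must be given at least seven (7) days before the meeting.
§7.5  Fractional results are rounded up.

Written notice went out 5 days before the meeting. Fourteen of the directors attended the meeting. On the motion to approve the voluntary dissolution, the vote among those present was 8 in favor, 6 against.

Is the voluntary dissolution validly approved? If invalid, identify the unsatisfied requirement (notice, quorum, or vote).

Notice: 5 days given; 7 required (5 < 7). Not satisfied.
Quorum: 14 present; quorum is 7. Satisfied.
Vote: the voluntary dissolution requires a majority of the directors present (14). A majority of 14 is 8, so 8 affirmative votes are needed; 8 voted in favor. Satisfied.

Invalid — notice requirement not satisfied.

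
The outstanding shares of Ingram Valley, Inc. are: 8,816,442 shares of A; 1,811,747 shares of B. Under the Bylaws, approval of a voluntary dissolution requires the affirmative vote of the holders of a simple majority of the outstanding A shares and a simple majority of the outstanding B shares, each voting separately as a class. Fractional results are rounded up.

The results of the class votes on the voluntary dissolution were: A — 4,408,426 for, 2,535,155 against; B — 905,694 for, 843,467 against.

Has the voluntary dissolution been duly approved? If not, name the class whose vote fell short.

A: a majority of 8816442 is 4408222; 4,408,222 required, 4,408,426 in favor — approved.
B: a majority of 1811747 is 905874; 905,874 required, 905,694 in favor — not approved.

Not approved — the B shares did not give the required vote.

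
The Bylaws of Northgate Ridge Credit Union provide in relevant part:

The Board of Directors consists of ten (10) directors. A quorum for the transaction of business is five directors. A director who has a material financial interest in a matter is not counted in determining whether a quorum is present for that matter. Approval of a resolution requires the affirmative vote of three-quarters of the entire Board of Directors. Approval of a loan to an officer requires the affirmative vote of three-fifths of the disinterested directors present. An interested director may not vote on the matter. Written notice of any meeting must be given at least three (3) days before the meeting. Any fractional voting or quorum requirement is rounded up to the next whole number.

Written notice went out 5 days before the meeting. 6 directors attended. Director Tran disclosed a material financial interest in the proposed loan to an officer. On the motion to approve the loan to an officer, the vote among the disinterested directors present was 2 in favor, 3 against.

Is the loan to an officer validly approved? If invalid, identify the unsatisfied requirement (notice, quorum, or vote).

Notice: 5 days given; 3 required (5 ≥ 3). Satisfied.
Quorum: 6 present, but the 1 interested director does not count, leaving 5. Quorum is 5. Satisfied.
Vote: the loan to an officer requires three-fifths of the disinterested directors present (6 − 1 = 5). 3/5 of 5 = 3, so 3 affirmative votes are needed; 2 voted in favor. Not satisfied.

Invalid — vote requirement not satisfied.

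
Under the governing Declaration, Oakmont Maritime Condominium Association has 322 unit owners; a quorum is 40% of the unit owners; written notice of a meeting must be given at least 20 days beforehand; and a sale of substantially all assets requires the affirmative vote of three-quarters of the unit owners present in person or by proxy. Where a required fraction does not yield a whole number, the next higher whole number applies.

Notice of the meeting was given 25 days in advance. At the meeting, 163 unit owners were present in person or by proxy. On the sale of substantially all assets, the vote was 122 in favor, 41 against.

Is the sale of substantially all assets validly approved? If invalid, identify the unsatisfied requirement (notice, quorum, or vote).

Notice: 25 days given; 20 required. Satisfied.
Quorum: 40% of 322 = 128.80, rounded up to 129; 163 present. Satisfied.
Vote: requires three-fourths of those present (163); 3/4 of 163 = 122.25, rounded up to 123, so 123 needed; 122 in favor. Not satisfied.

Invalid — vote requirement not satisfied.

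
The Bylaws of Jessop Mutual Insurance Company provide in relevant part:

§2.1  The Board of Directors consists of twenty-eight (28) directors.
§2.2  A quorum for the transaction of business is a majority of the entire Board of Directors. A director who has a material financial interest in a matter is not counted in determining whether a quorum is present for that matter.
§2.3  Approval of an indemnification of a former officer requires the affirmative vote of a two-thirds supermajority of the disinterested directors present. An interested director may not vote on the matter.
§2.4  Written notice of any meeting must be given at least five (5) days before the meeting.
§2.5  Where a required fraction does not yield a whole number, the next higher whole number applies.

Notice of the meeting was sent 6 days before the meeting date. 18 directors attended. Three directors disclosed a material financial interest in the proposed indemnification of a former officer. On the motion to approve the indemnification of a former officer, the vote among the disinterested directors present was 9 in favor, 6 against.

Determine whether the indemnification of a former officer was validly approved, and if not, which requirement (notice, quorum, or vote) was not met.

Invalid — vote requirement not satisfied.

Notice: 6 days given; 5 required (6 ≥ 5). Satisfied.
Quorum: 18 present, but the 3 interested directors do not count, leaving 15. Quorum is 15. Satisfied.
Vote: the indemnification of a former officer requires two-thirds of the disinterested directors present (18 − 3 = 15). 2/3 of 15 = 10, so 10 affirmative votes are needed; 9 voted in favor. Not satisfied.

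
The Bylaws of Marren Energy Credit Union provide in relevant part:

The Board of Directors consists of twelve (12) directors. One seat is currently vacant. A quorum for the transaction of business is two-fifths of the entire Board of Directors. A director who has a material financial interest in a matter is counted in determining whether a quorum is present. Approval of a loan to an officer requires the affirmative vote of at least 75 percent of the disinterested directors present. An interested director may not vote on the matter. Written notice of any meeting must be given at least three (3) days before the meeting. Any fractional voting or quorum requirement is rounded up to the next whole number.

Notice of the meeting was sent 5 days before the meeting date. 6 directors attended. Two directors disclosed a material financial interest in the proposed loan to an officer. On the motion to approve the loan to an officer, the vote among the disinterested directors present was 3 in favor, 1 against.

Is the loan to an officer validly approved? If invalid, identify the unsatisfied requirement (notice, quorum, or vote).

Notice: 5 days given; 3 required (5 ≥ 3). Satisfied.
Quorum: 6 present (interested directors count toward quorum); quorum is 5. Satisfied.
Vote: the loan to an officer requires three-fourths of the disinterested directors present (6 − 2 = 4). 3/4 of 4 = 3, so 3 affirmative votes are needed; 3 voted in favor. Satisfied.

Valid — all requirements satisfied.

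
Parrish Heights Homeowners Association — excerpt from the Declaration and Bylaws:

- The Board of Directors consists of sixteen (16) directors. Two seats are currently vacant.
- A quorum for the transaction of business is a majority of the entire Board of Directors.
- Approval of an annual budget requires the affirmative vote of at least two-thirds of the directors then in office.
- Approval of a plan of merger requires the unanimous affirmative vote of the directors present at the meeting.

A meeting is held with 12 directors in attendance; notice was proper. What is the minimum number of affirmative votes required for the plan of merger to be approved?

The plan of merger requires the unanimous vote of the directors present (12).
Unanimous means all 12.

12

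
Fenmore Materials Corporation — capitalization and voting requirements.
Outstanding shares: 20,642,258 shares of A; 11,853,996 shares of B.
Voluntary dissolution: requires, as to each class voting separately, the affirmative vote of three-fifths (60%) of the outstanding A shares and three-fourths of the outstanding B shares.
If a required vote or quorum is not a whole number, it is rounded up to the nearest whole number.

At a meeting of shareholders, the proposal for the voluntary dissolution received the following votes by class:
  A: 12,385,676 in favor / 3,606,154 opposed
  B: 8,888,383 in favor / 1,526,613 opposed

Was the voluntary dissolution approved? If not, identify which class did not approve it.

A: 3/5 of 20642258 = 12385354.80, rounded up to 12385355; 12,385,355 required, 12,385,676 in favor — approved.
B: 3/4 of 11853996 = 8890497; 8,890,497 required, 8,888,383 in favor — not approved.

Not approved — the B shares did not give the required vote.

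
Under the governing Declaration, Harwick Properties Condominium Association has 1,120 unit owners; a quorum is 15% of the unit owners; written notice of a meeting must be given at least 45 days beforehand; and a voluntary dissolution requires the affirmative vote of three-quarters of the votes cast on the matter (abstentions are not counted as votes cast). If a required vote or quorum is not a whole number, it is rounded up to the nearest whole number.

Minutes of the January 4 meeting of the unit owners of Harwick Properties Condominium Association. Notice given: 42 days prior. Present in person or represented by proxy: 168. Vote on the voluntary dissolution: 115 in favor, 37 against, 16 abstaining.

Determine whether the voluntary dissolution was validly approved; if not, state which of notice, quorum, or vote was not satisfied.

Notice: 42 days given; 45 required. Not satisfied.
Quorum: 15% of 1,120 = 168; 168 present. Satisfied.
Vote: requires three-fourths of the votes cast (168 − 16 abstaining = 152); 3/4 of 152 = 114, so 114 needed; 115 in favor. Satisfied.

Invalid — notice requirement not satisfied.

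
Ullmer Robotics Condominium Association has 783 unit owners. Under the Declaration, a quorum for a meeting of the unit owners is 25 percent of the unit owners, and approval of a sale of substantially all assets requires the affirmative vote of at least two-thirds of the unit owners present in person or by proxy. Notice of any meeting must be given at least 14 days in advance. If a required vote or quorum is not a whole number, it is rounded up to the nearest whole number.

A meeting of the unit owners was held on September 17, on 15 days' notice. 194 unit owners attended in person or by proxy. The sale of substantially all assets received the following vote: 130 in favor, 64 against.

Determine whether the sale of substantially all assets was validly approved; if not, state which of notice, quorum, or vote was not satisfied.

Invalid — quorum requirement not satisfied.

Notice: 15 days given; 14 required. Satisfied.
Quorum: 25% of 783 = 195.75, rounded up to 196; 194 present. Not satisfied.
Vote: requires two-thirds of those present (194); 2/3 of 194 = 129.33, rounded up to 130, so 130 needed; 130 in favor. Satisfied.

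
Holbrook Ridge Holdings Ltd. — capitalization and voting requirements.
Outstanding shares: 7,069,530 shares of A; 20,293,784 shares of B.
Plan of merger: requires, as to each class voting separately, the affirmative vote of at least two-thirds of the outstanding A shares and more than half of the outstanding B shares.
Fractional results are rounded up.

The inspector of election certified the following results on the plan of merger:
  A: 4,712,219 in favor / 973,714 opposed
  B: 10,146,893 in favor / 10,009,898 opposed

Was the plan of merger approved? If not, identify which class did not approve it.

Not approved — the A shares did not give the required vote.

A: 2/3 of 7069530 = 4713020; 4,713,020 required, 4,712,219 in favor — not approved.
B: a majority of 20293784 is 10146893; 10,146,893 required, 10,146,893 in favor — approved.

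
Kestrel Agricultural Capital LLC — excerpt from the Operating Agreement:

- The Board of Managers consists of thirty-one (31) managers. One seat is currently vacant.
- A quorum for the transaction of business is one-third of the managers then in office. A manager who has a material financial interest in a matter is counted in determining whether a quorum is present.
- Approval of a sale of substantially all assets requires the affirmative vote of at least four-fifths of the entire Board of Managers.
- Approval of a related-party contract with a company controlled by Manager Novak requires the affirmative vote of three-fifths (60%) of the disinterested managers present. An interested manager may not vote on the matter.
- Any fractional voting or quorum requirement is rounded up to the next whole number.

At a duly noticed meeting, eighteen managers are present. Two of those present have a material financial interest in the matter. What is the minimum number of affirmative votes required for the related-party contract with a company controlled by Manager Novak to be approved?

10

The related-party contract with a company controlled by Manager Novak requires three-fifths of the disinterested managers present (18 − 2 = 16).
3/5 of 16 = 9.60, rounded up to 10.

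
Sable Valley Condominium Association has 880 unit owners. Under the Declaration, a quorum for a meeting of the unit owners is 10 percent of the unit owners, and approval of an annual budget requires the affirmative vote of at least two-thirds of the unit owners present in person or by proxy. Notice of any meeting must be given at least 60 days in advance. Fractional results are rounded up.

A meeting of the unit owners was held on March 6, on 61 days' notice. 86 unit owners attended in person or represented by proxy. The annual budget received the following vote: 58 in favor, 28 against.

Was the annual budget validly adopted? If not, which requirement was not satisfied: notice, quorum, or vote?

Invalid — quorum requirement not satisfied.

Notice: 61 days given; 60 required. Satisfied.
Quorum: 10% of 880 = 88; 86 present. Not satisfied.
Vote: requires two-thirds of those present (86); 2/3 of 86 = 57.33, rounded up to 58, so 58 needed; 58 in favor. Satisfied.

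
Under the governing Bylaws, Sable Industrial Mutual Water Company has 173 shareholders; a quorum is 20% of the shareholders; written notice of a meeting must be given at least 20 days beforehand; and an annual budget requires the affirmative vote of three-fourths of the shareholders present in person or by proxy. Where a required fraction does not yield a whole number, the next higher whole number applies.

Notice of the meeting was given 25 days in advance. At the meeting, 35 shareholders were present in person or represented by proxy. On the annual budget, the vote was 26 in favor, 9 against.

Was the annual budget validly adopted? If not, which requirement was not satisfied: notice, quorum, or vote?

Notice: 25 days given; 20 required. Satisfied.
Quorum: 20% of 173 = 34.60, rounded up to 35; 35 present. Satisfied.
Vote: requires three-fourths of those present (35); 3/4 of 35 = 26.25, rounded up to 27, so 27 needed; 26 in favor. Not satisfied.

Invalid — vote requirement not satisfied.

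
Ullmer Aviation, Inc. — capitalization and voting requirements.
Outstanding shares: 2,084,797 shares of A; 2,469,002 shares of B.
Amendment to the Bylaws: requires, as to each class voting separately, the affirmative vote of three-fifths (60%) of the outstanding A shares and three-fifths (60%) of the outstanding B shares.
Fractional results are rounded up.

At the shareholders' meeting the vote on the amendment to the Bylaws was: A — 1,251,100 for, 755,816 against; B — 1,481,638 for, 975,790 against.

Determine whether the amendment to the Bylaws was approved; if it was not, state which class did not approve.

Approved — every class gave the required vote.

A: 3/5 of 2084797 = 1250878.20, rounded up to 1250879; 1,250,879 required, 1,251,100 in favor — approved.
B: 3/5 of 2469002 = 1481401.20, rounded up to 1481402; 1,481,402 required, 1,481,638 in favor — approved.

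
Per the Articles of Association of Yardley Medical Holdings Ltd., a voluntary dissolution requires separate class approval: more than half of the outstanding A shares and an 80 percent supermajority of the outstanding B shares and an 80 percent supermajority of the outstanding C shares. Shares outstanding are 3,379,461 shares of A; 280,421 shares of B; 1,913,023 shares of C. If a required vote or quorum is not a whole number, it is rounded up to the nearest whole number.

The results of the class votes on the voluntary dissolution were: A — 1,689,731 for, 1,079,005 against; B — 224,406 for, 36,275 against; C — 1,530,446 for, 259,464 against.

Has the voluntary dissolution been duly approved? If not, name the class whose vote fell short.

Approved — every class gave the required vote.

A: a majority of 3379461 is 1689731; 1,689,731 required, 1,689,731 in favor — approved.
B: 4/5 of 280421 = 224336.80, rounded up to 224337; 224,337 required, 224,406 in favor — approved.
C: 4/5 of 1913023 = 1530418.40, rounded up to 1530419; 1,530,419 required, 1,530,446 in favor — approved.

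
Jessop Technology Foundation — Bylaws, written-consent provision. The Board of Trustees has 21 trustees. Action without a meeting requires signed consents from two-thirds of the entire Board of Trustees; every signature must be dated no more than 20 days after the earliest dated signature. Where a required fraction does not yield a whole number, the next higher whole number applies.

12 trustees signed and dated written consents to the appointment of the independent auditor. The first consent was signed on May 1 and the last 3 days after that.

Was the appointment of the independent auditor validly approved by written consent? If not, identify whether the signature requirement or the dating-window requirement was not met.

Signatures required: two-thirds of 21 — 2/3 of 21 = 14, so 14 needed; 12 signed. Insufficient.
Dating window: the latest signature is 3 days after the earliest; the limit is 20 days. Within the window.

Not effective — insufficient signatures.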